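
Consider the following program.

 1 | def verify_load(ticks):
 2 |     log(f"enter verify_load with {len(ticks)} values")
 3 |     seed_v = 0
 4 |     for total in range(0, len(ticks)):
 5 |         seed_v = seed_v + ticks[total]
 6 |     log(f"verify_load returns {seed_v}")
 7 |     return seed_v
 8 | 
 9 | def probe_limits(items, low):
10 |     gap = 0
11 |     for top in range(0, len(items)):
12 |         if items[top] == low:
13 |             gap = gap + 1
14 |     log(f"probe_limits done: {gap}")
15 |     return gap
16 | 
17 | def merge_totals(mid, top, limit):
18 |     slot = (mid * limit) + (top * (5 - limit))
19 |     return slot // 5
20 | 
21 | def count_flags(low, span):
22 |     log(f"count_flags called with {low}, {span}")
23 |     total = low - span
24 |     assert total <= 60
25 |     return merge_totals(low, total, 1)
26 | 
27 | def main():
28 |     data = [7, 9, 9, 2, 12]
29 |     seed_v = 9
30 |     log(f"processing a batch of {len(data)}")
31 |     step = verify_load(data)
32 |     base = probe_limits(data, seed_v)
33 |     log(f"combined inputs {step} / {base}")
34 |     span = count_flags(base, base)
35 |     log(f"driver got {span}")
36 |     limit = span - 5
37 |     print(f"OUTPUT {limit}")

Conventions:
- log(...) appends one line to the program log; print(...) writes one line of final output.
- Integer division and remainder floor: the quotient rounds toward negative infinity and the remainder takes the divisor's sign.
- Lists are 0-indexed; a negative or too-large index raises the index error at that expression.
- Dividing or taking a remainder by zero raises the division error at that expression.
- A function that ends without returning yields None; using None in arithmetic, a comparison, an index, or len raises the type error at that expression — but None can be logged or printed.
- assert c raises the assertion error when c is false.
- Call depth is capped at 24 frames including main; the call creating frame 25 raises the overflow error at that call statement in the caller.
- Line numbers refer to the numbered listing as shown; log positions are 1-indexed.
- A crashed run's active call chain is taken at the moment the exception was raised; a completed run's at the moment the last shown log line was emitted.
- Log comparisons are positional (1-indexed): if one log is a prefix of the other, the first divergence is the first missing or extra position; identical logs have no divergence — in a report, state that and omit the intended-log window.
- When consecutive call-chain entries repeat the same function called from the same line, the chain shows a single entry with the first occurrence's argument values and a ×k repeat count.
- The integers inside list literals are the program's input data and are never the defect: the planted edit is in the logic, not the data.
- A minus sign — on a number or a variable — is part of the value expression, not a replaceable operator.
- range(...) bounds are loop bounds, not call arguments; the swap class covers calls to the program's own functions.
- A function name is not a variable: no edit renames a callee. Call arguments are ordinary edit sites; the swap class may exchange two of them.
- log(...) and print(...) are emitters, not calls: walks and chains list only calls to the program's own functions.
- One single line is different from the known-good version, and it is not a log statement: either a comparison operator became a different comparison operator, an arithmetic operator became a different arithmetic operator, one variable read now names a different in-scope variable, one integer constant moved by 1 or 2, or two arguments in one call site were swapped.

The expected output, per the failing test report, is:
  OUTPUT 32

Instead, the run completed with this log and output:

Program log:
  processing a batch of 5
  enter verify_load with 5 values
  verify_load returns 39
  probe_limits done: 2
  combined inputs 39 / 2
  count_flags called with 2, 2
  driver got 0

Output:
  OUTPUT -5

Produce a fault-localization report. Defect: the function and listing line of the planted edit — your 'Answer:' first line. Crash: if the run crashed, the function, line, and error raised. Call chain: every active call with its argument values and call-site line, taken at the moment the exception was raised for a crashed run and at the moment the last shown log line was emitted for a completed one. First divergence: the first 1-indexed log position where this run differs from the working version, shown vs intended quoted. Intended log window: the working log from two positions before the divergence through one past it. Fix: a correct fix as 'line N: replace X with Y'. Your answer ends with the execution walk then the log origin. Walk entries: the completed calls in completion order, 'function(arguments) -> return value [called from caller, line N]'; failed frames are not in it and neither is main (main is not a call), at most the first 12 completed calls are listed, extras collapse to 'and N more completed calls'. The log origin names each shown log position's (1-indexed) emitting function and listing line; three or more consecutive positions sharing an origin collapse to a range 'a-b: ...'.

Answer: the defect is in main at line 34.
Core observation: Log line 6 is where behavior first shows: 'count_flags called with 2, 2' appears instead of 'count_flags called with 39, 2'.
Call chain: main.
First divergence: position 6 — shown 'count_flags called with 2, 2', intended 'count_flags called with 39, 2'.
Intended log window:
  4: probe_limits done: 2
  5: combined inputs 39 / 2
  6: count_flags called with 39, 2
  7: driver got 37
Execution walk:
  verify_load([7, 9, 9, 2, 12]) -> 39  [called from main, line 31]
  probe_limits([7, 9, 9, 2, 12], 9) -> 2  [called from main, line 32]
  merge_totals(2, 0, 1) -> 0  [called from count_flags, line 25]
  count_flags(2, 2) -> 0  [called from main, line 34]
Log origins:
  1: emitted by main (line 30)
  2: emitted by verify_load (line 2)
  3: emitted by verify_load (line 6)
  4: emitted by probe_limits (line 14)
  5: emitted by main (line 33)
  6: emitted by count_flags (line 22)
  7: emitted by main (line 35)
A correct fix: line 34: replace `count_flags(base, base)` with `count_flags(step, base)`.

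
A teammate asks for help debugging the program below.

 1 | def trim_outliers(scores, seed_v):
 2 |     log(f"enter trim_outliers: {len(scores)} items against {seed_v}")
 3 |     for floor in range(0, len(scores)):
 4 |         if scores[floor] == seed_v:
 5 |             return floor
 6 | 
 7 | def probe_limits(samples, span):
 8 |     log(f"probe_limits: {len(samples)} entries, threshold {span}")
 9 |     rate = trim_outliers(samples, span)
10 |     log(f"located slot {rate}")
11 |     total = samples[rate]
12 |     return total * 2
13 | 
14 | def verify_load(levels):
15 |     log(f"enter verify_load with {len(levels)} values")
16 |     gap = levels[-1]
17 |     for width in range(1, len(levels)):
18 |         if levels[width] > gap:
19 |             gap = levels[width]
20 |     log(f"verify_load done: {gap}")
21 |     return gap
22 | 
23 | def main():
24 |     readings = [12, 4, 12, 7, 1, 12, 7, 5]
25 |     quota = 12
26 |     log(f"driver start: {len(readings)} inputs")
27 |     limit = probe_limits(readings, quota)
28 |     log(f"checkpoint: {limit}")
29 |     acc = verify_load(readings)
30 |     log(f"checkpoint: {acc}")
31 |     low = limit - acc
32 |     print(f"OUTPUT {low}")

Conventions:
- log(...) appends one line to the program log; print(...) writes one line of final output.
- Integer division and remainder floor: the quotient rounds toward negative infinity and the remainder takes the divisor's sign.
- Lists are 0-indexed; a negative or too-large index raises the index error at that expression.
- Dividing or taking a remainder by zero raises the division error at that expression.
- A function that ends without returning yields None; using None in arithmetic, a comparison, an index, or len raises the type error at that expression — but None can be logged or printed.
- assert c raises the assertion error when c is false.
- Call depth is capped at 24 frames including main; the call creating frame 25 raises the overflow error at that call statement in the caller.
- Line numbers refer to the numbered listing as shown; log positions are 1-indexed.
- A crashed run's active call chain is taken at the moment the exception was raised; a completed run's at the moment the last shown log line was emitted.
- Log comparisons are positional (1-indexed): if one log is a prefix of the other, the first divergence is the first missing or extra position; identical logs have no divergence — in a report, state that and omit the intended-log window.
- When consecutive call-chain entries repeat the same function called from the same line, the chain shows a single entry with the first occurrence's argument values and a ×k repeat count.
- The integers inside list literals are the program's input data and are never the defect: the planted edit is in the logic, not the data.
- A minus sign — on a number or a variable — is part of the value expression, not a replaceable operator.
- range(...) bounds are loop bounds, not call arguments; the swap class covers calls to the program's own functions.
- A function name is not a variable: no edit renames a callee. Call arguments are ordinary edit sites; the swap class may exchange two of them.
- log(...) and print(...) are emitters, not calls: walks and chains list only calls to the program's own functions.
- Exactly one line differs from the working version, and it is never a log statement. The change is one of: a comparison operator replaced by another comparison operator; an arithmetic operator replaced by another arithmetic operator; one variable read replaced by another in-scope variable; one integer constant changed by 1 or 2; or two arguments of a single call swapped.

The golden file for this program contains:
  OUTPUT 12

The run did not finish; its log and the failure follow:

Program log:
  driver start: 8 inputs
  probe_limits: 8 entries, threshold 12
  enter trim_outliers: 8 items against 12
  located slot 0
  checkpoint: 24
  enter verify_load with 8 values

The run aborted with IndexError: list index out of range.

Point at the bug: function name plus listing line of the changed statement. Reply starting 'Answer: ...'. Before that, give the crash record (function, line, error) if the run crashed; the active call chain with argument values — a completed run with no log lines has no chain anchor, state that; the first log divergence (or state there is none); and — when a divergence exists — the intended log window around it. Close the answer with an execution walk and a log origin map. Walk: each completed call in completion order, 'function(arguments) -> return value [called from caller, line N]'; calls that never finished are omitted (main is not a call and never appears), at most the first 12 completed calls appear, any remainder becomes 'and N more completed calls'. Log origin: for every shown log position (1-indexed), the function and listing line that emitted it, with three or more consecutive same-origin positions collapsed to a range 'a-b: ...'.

Answer: the defect is in verify_load at line 16.
The tell: A complete run would log 'verify_load done: 12' next, but this one stopped at 6 lines.
Crash: verify_load, line 16, IndexError.
Call chain: main -> verify_load([12, 4, 12, 7, 1, 12, 7, 5]) (called at line 29).
First divergence: position 7 — after 6 matching lines the faulty run goes silent; intended next line 'verify_load done: 12'.
Intended log window:
  5: checkpoint: 24
  6: enter verify_load with 8 values
  7: verify_load done: 12
  8: checkpoint: 12
Execution walk:
  trim_outliers([12, 4, 12, 7, 1, 12, 7, 5], 12) -> 0  [called from probe_limits, line 9]
  probe_limits([12, 4, 12, 7, 1, 12, 7, 5], 12) -> 24  [called from main, line 27]
Origin of each log line:
  1: from main, line 26
  2: from probe_limits, line 8
  3: from trim_outliers, line 2
  4: from probe_limits, line 10
  5: from main, line 28
  6: from verify_load, line 15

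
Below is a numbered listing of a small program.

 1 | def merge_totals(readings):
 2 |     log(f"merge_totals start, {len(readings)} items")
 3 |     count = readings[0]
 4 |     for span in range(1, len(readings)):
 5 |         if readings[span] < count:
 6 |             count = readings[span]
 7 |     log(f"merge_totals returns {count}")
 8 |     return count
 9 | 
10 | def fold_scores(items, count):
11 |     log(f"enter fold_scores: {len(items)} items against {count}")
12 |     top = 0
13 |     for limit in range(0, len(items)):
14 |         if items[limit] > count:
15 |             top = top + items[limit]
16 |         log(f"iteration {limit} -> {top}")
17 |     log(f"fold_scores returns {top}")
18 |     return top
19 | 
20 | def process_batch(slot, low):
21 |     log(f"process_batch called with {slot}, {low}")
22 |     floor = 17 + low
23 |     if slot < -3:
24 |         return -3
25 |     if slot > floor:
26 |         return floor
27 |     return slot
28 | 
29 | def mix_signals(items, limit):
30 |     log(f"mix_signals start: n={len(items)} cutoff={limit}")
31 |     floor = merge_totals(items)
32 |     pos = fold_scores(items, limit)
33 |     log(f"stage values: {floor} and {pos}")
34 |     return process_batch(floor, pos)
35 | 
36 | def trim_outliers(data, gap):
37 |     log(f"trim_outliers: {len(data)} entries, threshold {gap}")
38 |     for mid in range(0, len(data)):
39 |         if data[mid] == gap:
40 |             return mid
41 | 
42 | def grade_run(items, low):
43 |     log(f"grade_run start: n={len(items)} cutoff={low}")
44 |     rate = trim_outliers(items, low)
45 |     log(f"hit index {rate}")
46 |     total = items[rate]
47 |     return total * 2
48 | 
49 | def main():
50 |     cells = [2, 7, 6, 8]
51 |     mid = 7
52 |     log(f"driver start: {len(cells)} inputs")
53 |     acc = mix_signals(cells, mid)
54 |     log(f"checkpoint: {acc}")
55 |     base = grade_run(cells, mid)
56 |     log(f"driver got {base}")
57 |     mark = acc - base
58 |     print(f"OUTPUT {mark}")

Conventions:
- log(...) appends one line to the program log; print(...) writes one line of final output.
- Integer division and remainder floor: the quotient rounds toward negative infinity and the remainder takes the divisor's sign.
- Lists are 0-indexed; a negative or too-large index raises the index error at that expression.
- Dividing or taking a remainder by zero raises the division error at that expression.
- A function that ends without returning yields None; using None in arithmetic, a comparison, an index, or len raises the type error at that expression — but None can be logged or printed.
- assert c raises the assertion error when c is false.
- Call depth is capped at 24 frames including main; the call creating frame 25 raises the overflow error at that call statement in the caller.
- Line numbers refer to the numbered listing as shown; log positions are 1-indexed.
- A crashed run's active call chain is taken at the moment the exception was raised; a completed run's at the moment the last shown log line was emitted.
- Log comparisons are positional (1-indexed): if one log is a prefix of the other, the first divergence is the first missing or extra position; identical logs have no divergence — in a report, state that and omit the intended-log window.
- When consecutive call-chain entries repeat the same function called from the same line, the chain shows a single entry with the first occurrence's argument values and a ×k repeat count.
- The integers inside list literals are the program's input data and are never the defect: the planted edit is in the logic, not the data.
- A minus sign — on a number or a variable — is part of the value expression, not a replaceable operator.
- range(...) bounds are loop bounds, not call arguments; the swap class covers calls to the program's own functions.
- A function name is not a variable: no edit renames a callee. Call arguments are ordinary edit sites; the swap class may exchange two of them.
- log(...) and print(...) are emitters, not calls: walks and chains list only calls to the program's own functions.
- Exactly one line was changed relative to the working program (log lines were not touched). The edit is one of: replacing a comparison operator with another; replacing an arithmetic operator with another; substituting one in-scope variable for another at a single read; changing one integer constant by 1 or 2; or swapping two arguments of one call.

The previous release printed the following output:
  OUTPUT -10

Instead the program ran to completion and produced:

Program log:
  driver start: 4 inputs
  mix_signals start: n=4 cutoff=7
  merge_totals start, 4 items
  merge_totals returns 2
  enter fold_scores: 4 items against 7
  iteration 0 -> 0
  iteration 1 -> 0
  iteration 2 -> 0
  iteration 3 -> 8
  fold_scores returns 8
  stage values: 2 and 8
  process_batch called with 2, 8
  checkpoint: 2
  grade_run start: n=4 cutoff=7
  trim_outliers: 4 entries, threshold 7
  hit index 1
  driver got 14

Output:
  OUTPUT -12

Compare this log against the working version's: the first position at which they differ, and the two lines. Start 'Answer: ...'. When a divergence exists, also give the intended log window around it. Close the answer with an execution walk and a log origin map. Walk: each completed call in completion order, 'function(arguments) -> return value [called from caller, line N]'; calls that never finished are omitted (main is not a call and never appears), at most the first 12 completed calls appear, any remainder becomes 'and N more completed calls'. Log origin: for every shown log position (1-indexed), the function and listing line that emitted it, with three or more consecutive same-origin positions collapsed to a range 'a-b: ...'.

Answer: position 2; shown 'mix_signals start: n=4 cutoff=7' vs intended 'mix_signals start: n=4 cutoff=6'.
Intended log window:
  1: driver start: 4 inputs
  2: mix_signals start: n=4 cutoff=6
  3: merge_totals start, 4 items
Execution walk:
  merge_totals([2, 7, 6, 8]) -> 2  [called from mix_signals, line 31]
  fold_scores([2, 7, 6, 8], 7) -> 8  [called from mix_signals, line 32]
  process_batch(2, 8) -> 2  [called from mix_signals, line 34]
  mix_signals([2, 7, 6, 8], 7) -> 2  [called from main, line 53]
  trim_outliers([2, 7, 6, 8], 7) -> 1  [called from grade_run, line 44]
  grade_run([2, 7, 6, 8], 7) -> 14  [called from main, line 55]
Log origin:
  1: emitted by main (line 52)
  2: emitted by mix_signals (line 30)
  3: emitted by merge_totals (line 2)
  4: emitted by merge_totals (line 7)
  5: emitted by fold_scores (line 11)
  6-9: emitted by fold_scores (line 16)
  10: emitted by fold_scores (line 17)
  11: emitted by mix_signals (line 33)
  12: emitted by process_batch (line 21)
  13: emitted by main (line 54)
  14: emitted by grade_run (line 43)
  15: emitted by trim_outliers (line 37)
  16: emitted by grade_run (line 45)
  17: emitted by main (line 56)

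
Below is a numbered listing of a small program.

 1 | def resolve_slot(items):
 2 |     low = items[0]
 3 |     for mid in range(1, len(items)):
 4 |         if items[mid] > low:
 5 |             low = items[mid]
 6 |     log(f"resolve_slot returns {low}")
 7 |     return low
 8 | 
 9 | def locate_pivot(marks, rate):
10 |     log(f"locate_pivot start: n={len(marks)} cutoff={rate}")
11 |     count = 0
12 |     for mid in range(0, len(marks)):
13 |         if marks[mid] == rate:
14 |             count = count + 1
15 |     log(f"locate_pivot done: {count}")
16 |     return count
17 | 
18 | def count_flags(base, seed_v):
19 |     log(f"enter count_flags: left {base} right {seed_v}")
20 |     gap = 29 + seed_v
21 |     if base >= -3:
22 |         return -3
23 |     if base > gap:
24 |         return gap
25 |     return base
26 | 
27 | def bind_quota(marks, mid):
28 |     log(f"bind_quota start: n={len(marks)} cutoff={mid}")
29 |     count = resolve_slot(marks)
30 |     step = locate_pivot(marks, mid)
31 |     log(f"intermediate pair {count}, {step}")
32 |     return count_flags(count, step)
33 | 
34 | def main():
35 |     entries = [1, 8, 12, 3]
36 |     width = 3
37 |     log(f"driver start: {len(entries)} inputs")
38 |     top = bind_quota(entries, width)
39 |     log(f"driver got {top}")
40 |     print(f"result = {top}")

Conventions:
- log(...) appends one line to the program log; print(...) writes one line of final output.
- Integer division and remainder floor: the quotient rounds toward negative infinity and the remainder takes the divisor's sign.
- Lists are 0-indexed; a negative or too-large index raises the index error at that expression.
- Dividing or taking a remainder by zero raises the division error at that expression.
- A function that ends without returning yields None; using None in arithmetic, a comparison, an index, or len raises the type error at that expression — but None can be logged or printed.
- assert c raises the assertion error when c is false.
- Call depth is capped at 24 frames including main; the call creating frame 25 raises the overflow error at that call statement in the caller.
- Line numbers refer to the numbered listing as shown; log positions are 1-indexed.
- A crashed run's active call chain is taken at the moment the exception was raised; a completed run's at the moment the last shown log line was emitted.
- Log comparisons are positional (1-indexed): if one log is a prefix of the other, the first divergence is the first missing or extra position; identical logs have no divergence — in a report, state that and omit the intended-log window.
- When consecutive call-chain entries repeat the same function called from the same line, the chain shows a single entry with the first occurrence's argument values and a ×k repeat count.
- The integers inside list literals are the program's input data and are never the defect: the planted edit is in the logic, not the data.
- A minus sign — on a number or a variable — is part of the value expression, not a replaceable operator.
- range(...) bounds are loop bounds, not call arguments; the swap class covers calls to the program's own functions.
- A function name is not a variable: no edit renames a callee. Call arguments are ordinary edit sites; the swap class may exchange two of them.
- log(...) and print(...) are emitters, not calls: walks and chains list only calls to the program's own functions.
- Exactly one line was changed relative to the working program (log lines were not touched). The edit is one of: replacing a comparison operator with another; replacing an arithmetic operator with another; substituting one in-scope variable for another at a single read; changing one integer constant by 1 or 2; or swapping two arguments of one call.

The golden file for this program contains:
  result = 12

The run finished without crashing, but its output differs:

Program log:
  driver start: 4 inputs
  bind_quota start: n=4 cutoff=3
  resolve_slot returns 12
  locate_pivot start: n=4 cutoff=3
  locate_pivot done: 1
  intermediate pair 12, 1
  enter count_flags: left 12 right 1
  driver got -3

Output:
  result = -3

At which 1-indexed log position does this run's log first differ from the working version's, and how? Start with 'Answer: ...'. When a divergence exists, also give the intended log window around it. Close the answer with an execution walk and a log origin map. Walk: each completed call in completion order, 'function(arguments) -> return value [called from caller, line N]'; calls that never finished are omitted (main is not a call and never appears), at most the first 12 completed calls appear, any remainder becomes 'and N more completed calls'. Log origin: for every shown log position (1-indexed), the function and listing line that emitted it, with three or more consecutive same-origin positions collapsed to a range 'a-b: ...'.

Answer: position 8 — the shown line 'driver got -3' should read 'driver got 12'.
Intended log window:
  6: intermediate pair 12, 1
  7: enter count_flags: left 12 right 1
  8: driver got 12
Execution walk:
  resolve_slot([1, 8, 12, 3]) -> 12  [called from bind_quota, line 29]
  locate_pivot([1, 8, 12, 3], 3) -> 1  [called from bind_quota, line 30]
  count_flags(12, 1) -> -3  [called from bind_quota, line 32]
  bind_quota([1, 8, 12, 3], 3) -> -3  [called from main, line 38]
Log origins:
  1: emitted by main (line 37)
  2: emitted by bind_quota (line 28)
  3: emitted by resolve_slot (line 6)
  4: emitted by locate_pivot (line 10)
  5: emitted by locate_pivot (line 15)
  6: emitted by bind_quota (line 31)
  7: emitted by count_flags (line 19)
  8: emitted by main (line 39)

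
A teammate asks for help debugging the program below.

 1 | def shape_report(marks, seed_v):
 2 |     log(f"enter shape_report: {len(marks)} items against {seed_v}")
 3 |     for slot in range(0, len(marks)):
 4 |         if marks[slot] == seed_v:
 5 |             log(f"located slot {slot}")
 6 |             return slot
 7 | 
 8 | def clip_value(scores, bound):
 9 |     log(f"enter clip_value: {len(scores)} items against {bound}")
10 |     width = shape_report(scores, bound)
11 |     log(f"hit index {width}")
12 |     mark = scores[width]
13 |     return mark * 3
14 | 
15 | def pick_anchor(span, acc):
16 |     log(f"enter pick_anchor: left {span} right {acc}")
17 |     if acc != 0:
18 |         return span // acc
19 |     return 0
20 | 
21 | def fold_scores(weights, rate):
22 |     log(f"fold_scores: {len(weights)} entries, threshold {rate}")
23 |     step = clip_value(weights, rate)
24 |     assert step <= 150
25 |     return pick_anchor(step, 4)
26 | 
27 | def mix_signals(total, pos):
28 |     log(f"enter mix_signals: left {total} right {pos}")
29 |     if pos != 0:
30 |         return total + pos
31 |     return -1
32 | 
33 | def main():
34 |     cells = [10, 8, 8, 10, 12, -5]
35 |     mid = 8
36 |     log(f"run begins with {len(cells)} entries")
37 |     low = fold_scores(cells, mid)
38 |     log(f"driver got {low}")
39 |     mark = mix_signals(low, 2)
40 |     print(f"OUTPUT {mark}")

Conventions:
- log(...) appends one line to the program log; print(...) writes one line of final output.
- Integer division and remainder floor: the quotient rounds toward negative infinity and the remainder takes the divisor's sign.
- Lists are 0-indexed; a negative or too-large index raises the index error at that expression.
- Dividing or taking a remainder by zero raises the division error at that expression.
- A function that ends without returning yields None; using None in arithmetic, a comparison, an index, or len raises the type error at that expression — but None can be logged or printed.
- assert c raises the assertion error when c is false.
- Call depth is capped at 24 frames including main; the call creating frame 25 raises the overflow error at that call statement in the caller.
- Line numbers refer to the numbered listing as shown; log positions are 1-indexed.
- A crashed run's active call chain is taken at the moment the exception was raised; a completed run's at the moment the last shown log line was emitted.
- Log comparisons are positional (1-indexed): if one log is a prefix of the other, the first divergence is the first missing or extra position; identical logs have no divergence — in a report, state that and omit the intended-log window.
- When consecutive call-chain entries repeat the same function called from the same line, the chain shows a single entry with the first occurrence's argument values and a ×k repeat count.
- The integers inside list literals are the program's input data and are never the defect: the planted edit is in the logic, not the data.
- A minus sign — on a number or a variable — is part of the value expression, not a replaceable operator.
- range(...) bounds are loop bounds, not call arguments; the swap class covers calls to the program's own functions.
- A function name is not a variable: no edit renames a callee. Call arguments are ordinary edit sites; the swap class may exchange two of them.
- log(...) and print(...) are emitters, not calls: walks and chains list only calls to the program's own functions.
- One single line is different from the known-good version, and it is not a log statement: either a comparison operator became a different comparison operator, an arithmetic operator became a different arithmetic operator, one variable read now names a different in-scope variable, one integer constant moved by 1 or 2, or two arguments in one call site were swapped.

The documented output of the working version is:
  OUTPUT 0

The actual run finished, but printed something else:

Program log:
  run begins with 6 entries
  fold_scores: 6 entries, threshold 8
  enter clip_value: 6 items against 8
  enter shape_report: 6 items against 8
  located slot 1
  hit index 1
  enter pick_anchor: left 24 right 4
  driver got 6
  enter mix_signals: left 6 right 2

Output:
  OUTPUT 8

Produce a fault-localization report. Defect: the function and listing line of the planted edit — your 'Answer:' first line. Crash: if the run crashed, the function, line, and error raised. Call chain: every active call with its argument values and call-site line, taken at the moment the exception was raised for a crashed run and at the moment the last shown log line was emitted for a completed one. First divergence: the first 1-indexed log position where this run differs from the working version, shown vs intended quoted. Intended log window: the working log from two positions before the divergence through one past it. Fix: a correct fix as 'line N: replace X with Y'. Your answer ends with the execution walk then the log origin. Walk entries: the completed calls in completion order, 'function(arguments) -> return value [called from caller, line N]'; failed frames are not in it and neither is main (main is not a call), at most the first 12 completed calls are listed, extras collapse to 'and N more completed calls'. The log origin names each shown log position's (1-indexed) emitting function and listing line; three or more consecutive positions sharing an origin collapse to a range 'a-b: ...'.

Answer: the defect is in mix_signals at line 30.
Key observation: Log streams are identical — the defect surfaces only in the printed output.
Call chain: main -> mix_signals(6, 2) (called at line 39).
First divergence: none — the logs agree in full.
Execution walk:
  shape_report([10, 8, 8, 10, 12, -5], 8) -> 1  [called from clip_value, line 10]
  clip_value([10, 8, 8, 10, 12, -5], 8) -> 24  [called from fold_scores, line 23]
  pick_anchor(24, 4) -> 6  [called from fold_scores, line 25]
  fold_scores([10, 8, 8, 10, 12, -5], 8) -> 6  [called from main, line 37]
  mix_signals(6, 2) -> 8  [called from main, line 39]
Log origin:
  1: emitted by main (line 36)
  2: emitted by fold_scores (line 22)
  3: emitted by clip_value (line 9)
  4: emitted by shape_report (line 2)
  5: emitted by shape_report (line 5)
  6: emitted by clip_value (line 11)
  7: emitted by pick_anchor (line 16)
  8: emitted by main (line 38)
  9: emitted by mix_signals (line 28)
A correct fix: line 30: replace `+` with `%`.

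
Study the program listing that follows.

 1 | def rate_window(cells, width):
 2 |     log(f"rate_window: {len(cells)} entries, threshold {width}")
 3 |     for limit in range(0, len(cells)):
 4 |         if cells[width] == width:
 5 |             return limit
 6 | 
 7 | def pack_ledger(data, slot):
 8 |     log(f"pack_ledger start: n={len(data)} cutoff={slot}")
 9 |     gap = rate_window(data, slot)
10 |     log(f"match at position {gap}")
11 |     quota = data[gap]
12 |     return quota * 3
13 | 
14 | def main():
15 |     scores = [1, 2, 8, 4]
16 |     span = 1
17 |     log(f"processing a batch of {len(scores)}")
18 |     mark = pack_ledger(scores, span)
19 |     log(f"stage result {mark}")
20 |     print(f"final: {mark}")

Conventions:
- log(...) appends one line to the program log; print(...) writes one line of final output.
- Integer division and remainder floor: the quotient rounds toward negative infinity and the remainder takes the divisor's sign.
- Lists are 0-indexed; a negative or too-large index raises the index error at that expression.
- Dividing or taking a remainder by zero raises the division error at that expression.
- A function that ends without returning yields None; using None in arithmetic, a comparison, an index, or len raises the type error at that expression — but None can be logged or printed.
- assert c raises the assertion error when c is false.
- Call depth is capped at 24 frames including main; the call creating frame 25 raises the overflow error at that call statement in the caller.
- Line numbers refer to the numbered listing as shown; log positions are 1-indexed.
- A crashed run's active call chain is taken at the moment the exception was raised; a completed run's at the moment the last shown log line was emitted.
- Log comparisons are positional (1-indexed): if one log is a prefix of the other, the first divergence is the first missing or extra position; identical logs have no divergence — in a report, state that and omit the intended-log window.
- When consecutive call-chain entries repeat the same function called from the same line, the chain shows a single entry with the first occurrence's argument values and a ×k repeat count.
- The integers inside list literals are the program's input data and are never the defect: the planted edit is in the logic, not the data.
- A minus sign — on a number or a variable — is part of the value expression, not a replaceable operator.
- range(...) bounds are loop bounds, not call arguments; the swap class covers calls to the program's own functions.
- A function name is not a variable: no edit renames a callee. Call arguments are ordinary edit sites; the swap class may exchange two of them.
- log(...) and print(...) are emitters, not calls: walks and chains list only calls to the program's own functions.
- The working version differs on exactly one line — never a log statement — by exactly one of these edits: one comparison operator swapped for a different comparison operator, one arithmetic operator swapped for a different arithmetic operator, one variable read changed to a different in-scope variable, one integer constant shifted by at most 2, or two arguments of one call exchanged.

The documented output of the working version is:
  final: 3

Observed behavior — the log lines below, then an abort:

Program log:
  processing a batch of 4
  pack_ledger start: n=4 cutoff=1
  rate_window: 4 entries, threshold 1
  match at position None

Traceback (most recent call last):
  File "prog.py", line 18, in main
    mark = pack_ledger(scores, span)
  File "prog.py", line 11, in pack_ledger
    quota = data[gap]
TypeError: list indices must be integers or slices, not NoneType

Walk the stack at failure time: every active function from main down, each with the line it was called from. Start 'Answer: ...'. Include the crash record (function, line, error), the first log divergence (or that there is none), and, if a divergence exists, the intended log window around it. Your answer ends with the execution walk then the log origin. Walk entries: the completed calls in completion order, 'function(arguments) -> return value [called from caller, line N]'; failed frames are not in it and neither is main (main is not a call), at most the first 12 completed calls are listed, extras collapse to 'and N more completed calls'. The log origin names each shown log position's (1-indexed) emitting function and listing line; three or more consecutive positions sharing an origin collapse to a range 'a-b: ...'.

Answer: main -> pack_ledger (called at line 18).
Key observation: The earliest visible damage is log position 4 — 'match at position None' rather than the intended 'match at position 0'.
Crash: pack_ledger, line 11, TypeError.
First divergence: position 4 — the shown line 'match at position None' should read 'match at position 0'.
Intended log window:
  2: pack_ledger start: n=4 cutoff=1
  3: rate_window: 4 entries, threshold 1
  4: match at position 0
  5: stage result 3
Execution walk:
  rate_window([1, 2, 8, 4], 1) -> None  [called from pack_ledger, line 9]
Log origin:
  1 — main, line 17
  2 — pack_ledger, line 8
  3 — rate_window, line 2
  4 — pack_ledger, line 10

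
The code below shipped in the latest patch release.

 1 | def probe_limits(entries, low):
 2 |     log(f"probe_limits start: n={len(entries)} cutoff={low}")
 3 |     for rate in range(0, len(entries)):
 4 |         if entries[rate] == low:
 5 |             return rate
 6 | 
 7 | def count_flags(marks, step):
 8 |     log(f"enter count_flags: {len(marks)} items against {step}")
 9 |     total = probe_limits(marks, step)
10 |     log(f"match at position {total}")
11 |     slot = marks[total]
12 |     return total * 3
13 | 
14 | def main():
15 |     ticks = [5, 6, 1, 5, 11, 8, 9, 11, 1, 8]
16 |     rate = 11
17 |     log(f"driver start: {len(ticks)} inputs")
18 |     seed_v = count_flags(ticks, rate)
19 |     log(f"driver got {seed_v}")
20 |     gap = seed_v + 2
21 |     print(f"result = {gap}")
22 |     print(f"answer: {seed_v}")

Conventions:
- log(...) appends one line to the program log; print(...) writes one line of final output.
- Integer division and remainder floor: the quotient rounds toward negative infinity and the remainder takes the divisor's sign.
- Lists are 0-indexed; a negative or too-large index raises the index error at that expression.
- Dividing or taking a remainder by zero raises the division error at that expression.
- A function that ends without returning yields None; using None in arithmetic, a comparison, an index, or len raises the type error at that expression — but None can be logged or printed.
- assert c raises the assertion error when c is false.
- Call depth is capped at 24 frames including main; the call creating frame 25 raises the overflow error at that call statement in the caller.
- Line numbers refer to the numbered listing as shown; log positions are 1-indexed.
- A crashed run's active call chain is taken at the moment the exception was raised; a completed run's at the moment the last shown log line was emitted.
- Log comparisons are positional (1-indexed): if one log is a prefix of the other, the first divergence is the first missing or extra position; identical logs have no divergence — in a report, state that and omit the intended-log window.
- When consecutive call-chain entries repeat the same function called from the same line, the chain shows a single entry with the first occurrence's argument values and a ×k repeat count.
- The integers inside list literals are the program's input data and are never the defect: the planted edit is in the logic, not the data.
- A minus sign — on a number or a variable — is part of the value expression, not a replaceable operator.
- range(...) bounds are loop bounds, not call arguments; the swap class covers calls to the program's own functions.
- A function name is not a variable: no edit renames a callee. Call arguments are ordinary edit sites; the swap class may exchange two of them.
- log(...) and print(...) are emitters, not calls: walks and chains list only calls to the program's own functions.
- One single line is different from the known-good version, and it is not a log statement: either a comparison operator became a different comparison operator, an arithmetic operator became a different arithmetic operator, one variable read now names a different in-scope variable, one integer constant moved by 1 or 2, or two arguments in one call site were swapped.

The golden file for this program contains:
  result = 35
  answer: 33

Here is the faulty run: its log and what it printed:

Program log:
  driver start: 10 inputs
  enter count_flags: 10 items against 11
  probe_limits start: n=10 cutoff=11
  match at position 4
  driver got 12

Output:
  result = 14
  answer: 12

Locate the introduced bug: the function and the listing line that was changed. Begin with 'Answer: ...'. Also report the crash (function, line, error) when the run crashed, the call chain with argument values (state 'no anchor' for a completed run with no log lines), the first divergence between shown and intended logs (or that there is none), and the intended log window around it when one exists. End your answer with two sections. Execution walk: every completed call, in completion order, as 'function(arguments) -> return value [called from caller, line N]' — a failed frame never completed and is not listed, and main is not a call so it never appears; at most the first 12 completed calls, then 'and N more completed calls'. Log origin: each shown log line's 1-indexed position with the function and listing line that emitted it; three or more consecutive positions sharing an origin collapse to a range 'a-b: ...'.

Answer: the defect is in count_flags at line 12.
The tell: The log first diverges at position 5: the faulty run prints 'driver got 12' where the working version prints 'driver got 33'.
Call chain: main.
First divergence: position 5 — shown 'driver got 12', intended 'driver got 33'.
Intended log window:
  3: probe_limits start: n=10 cutoff=11
  4: match at position 4
  5: driver got 33
Execution walk:
  probe_limits([5, 6, 1, 5, 11, 8, 9, 11, 1, 8], 11) -> 4  [called from count_flags, line 9]
  count_flags([5, 6, 1, 5, 11, 8, 9, 11, 1, 8], 11) -> 12  [called from main, line 18]
Origin of each log line:
  1: from main, line 17
  2: from count_flags, line 8
  3: from probe_limits, line 2
  4: from count_flags, line 10
  5: from main, line 19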